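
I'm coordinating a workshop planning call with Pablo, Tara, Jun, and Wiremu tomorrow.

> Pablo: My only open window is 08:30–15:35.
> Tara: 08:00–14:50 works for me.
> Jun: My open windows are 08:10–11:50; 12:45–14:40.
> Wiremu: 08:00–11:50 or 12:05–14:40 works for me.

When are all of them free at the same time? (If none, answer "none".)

08:30-11:50, 12:45-14:40

Pablo ∩ Tara: 08:30-14:50.
Pablo ∩ Tara ∩ Jun: 08:30-11:50, 12:45-14:40.
Pablo ∩ Tara ∩ Jun ∩ Wiremu: 08:30-11:50, 12:45-14:40.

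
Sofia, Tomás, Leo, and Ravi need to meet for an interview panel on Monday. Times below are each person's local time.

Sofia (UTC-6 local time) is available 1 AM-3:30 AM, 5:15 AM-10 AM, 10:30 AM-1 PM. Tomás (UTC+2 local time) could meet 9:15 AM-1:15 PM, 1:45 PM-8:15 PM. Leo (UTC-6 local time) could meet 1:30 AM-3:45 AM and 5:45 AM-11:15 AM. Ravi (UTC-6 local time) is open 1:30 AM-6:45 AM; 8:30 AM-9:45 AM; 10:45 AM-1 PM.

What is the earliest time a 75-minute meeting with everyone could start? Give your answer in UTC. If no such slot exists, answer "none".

07:30

Sofia in UTC: 07:00-09:30, 11:15-16:00, 16:30-19:00 (add 6h to convert from UTC-6).
Tomás in UTC: 07:15-11:15, 11:45-18:15 (subtract 2h to convert from UTC+2).
Leo in UTC: 07:30-09:45, 11:45-17:15 (add 6h to convert from UTC-6).
Ravi in UTC: 07:30-12:45, 14:30-15:45, 16:45-19:00 (add 6h to convert from UTC-6).
Sofia ∩ Tomás: 07:15-09:30, 11:45-16:00, 16:30-18:15.
Sofia ∩ Tomás ∩ Leo: 07:30-09:30, 11:45-16:00, 16:30-17:15.
Sofia ∩ Tomás ∩ Leo ∩ Ravi: 07:30-09:30, 11:45-12:45, 14:30-15:45, 16:45-17:15.
The first common window of at least 75 minutes is 07:30-09:30, so the earliest start is 07:30.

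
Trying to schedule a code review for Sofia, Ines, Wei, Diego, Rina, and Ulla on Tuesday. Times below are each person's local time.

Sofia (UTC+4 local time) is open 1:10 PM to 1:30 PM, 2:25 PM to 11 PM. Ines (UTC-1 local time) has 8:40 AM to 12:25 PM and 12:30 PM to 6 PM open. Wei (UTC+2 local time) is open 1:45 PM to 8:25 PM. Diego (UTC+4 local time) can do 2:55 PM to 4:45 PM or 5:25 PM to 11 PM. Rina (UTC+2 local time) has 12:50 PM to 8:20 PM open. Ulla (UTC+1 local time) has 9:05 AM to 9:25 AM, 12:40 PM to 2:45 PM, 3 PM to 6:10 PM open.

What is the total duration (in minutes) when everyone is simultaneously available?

265

Sofia in UTC: 09:10-09:30, 10:25-19:00 (subtract 4h to convert from UTC+4).
Ines in UTC: 09:40-13:25, 13:30-19:00 (add 1h to convert from UTC-1).
Wei in UTC: 11:45-18:25 (subtract 2h to convert from UTC+2).
Diego in UTC: 10:55-12:45, 13:25-19:00 (subtract 4h to convert from UTC+4).
Rina in UTC: 10:50-18:20 (subtract 2h to convert from UTC+2).
Ulla in UTC: 08:05-08:25, 11:40-13:45, 14:00-17:10 (subtract 1h to convert from UTC+1).
Sofia ∩ Ines: 10:25-13:25, 13:30-19:00.
Sofia ∩ Ines ∩ Wei: 11:45-13:25, 13:30-18:25.
Sofia ∩ Ines ∩ Wei ∩ Diego: 11:45-12:45, 13:30-18:25.
Sofia ∩ Ines ∩ Wei ∩ Diego ∩ Rina: 11:45-12:45, 13:30-18:20.
Sofia ∩ Ines ∩ Wei ∩ Diego ∩ Rina ∩ Ulla: 11:45-12:45, 13:30-13:45, 14:00-17:10.
Summing the common windows: 60 + 15 + 190 = 265 minutes.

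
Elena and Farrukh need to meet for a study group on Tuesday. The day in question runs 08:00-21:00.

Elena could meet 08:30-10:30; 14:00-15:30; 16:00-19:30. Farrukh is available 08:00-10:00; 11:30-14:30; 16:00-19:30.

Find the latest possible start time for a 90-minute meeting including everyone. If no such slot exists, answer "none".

18:00

Elena ∩ Farrukh: 08:30-10:00, 14:00-14:30, 16:00-19:30.
So the common availability across everyone is 08:30-10:00, 14:00-14:30, 16:00-19:30.
The last common window of at least 90 minutes is 16:00-19:30; a 90-minute meeting can start as late as 18:00 and still end by 19:30.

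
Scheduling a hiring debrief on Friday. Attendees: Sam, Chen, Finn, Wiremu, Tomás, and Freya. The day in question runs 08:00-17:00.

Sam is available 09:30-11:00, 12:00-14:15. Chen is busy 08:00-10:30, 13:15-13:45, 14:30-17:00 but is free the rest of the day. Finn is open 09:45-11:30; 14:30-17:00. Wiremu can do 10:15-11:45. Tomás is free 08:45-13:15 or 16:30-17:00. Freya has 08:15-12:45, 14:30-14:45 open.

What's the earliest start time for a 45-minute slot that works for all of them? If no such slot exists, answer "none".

none

Sam free: 09:30-11:00, 12:00-14:15.
Chen free: 10:30-13:15, 13:45-14:30 (invert busy blocks within the working day).
Finn free: 09:45-11:30, 14:30-17:00.
Wiremu free: 10:15-11:45.
Tomás free: 08:45-13:15, 16:30-17:00.
Freya free: 08:15-12:45, 14:30-14:45.
Sam ∩ Chen: 10:30-11:00, 12:00-13:15, 13:45-14:15.
Sam ∩ Chen ∩ Finn: 10:30-11:00.
Sam ∩ Chen ∩ Finn ∩ Wiremu: 10:30-11:00.
Sam ∩ Chen ∩ Finn ∩ Wiremu ∩ Tomás: 10:30-11:00.
Sam ∩ Chen ∩ Finn ∩ Wiremu ∩ Tomás ∩ Freya: 10:30-11:00.
So the common availability across everyone is 10:30-11:00.
No common window is at least 45 minutes long.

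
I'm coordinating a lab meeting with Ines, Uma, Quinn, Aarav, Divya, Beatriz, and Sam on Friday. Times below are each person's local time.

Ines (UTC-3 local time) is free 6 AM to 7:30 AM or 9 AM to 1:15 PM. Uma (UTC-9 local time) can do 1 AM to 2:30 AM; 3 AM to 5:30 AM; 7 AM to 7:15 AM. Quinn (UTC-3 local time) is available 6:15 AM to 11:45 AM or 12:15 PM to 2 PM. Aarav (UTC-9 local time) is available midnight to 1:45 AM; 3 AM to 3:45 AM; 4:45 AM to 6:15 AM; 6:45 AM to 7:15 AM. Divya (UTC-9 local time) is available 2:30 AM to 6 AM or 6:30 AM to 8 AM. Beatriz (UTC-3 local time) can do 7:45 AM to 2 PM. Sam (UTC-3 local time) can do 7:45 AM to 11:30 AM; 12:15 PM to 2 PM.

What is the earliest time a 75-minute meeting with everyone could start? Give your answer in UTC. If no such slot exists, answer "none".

none

Ines in UTC: 09:00-10:30, 12:00-16:15 (add 3h to convert from UTC-3).
Uma in UTC: 10:00-11:30, 12:00-14:30, 16:00-16:15 (add 9h to convert from UTC-9).
Quinn in UTC: 09:15-14:45, 15:15-17:00 (add 3h to convert from UTC-3).
Aarav in UTC: 09:00-10:45, 12:00-12:45, 13:45-15:15, 15:45-16:15 (add 9h to convert from UTC-9).
Divya in UTC: 11:30-15:00, 15:30-17:00 (add 9h to convert from UTC-9).
Beatriz in UTC: 10:45-17:00 (add 3h to convert from UTC-3).
Sam in UTC: 10:45-14:30, 15:15-17:00 (add 3h to convert from UTC-3).
Ines ∩ Uma: 10:00-10:30, 12:00-14:30, 16:00-16:15.
Ines ∩ Uma ∩ Quinn: 10:00-10:30, 12:00-14:30, 16:00-16:15.
Ines ∩ Uma ∩ Quinn ∩ Aarav: 10:00-10:30, 12:00-12:45, 13:45-14:30, 16:00-16:15.
Ines ∩ Uma ∩ Quinn ∩ Aarav ∩ Divya: 12:00-12:45, 13:45-14:30, 16:00-16:15.
Ines ∩ Uma ∩ Quinn ∩ Aarav ∩ Divya ∩ Beatriz: 12:00-12:45, 13:45-14:30, 16:00-16:15.
Ines ∩ Uma ∩ Quinn ∩ Aarav ∩ Divya ∩ Beatriz ∩ Sam: 12:00-12:45, 13:45-14:30, 16:00-16:15.
No common window is at least 75 minutes long.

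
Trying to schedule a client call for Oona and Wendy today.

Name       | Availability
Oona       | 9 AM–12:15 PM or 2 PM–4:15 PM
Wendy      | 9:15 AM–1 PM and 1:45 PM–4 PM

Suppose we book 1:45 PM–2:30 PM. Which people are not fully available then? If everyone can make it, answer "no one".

Oona

Oona: not fully free for 13:45-14:30. Wendy: free for 13:45-14:30.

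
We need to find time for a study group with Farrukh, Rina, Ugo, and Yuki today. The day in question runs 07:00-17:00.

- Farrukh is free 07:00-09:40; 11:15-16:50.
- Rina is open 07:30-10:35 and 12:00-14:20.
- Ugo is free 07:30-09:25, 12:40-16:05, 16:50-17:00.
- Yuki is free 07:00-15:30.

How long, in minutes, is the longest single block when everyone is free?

115

Farrukh ∩ Rina: 07:30-09:40, 12:00-14:20.
Farrukh ∩ Rina ∩ Ugo: 07:30-09:25, 12:40-14:20.
Farrukh ∩ Rina ∩ Ugo ∩ Yuki: 07:30-09:25, 12:40-14:20.
The longest is 07:30-09:25 at 115 minutes.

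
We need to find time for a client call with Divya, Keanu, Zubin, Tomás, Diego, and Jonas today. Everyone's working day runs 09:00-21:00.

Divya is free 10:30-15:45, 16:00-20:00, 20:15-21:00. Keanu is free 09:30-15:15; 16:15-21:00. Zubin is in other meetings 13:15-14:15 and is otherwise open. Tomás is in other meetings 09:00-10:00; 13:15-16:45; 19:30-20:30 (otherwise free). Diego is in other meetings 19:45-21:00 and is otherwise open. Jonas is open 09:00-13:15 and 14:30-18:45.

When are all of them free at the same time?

Divya free: 10:30-15:45, 16:00-20:00, 20:15-21:00.
Keanu free: 09:30-15:15, 16:15-21:00.
Zubin free: 09:00-13:15, 14:15-21:00 (invert busy blocks within the working day).
Tomás free: 10:00-13:15, 16:45-19:30, 20:30-21:00 (invert busy blocks within the working day).
Diego free: 09:00-19:45 (invert busy blocks within the working day).
Jonas free: 09:00-13:15, 14:30-18:45.
Divya ∩ Keanu: 10:30-15:15, 16:15-20:00, 20:15-21:00.
Divya ∩ Keanu ∩ Zubin: 10:30-13:15, 14:15-15:15, 16:15-20:00, 20:15-21:00.
Divya ∩ Keanu ∩ Zubin ∩ Tomás: 10:30-13:15, 16:45-19:30, 20:30-21:00.
Divya ∩ Keanu ∩ Zubin ∩ Tomás ∩ Diego: 10:30-13:15, 16:45-19:30.
Divya ∩ Keanu ∩ Zubin ∩ Tomás ∩ Diego ∩ Jonas: 10:30-13:15, 16:45-18:45.
So the common availability across everyone is 10:30-13:15, 16:45-18:45.

10:30-13:15, 16:45-18:45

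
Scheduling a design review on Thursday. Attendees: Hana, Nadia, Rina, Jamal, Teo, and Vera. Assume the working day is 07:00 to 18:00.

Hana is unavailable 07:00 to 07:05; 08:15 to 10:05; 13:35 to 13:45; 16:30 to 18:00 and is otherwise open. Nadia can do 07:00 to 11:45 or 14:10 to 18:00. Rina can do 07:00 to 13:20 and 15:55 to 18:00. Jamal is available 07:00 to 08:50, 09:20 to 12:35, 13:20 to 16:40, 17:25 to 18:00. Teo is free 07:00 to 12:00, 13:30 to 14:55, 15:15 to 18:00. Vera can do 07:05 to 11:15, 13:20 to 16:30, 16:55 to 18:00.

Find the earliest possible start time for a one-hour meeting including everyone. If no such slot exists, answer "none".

Hana free: 07:05-08:15, 10:05-13:35, 13:45-16:30 (invert busy blocks within the working day).
Nadia free: 07:00-11:45, 14:10-18:00.
Rina free: 07:00-13:20, 15:55-18:00.
Jamal free: 07:00-08:50, 09:20-12:35, 13:20-16:40, 17:25-18:00.
Teo free: 07:00-12:00, 13:30-14:55, 15:15-18:00.
Vera free: 07:05-11:15, 13:20-16:30, 16:55-18:00.
Hana ∩ Nadia: 07:05-08:15, 10:05-11:45, 14:10-16:30.
Hana ∩ Nadia ∩ Rina: 07:05-08:15, 10:05-11:45, 15:55-16:30.
Hana ∩ Nadia ∩ Rina ∩ Jamal: 07:05-08:15, 10:05-11:45, 15:55-16:30.
Hana ∩ Nadia ∩ Rina ∩ Jamal ∩ Teo: 07:05-08:15, 10:05-11:45, 15:55-16:30.
Hana ∩ Nadia ∩ Rina ∩ Jamal ∩ Teo ∩ Vera: 07:05-08:15, 10:05-11:15, 15:55-16:30.
The first common window of at least 60 minutes is 07:05-08:15, so the earliest start is 07:05.

07:05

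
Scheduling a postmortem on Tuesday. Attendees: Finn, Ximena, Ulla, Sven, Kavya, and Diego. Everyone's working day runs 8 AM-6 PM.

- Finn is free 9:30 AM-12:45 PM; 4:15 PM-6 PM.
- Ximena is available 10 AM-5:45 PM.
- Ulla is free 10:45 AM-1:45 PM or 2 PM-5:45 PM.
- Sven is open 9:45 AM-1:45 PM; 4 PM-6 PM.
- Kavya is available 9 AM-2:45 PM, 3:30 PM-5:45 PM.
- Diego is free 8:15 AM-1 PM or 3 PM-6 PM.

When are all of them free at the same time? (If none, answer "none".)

Finn ∩ Ximena: 10:00-12:45, 16:15-17:45.
Finn ∩ Ximena ∩ Ulla: 10:45-12:45, 16:15-17:45.
Finn ∩ Ximena ∩ Ulla ∩ Sven: 10:45-12:45, 16:15-17:45.
Finn ∩ Ximena ∩ Ulla ∩ Sven ∩ Kavya: 10:45-12:45, 16:15-17:45.
Finn ∩ Ximena ∩ Ulla ∩ Sven ∩ Kavya ∩ Diego: 10:45-12:45, 16:15-17:45.
Those are the intersection windows.

10:45-12:45, 16:15-17:45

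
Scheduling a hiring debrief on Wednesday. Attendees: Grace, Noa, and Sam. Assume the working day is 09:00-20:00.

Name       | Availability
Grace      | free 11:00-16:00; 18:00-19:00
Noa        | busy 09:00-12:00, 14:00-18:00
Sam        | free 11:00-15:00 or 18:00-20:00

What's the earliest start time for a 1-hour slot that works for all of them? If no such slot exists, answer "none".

12:00

Grace free: 11:00-16:00, 18:00-19:00.
Noa free: 12:00-14:00, 18:00-20:00 (invert busy blocks within the working day).
Sam free: 11:00-15:00, 18:00-20:00.
Grace ∩ Noa: 12:00-14:00, 18:00-19:00.
Grace ∩ Noa ∩ Sam: 12:00-14:00, 18:00-19:00.
The first common window of at least 60 minutes is 12:00-14:00, so the earliest start is 12:00.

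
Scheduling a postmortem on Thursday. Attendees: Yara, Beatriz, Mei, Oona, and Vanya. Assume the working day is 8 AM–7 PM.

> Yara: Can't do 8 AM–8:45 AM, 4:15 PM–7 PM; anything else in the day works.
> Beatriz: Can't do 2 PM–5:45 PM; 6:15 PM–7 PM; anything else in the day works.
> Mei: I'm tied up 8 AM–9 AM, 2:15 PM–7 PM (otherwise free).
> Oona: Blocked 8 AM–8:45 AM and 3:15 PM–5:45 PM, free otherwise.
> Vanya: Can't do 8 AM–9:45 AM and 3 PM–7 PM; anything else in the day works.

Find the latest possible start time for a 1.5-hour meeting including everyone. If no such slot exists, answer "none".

Yara free: 08:45-16:15 (invert busy blocks within the working day).
Beatriz free: 08:00-14:00, 17:45-18:15 (invert busy blocks within the working day).
Mei free: 09:00-14:15 (invert busy blocks within the working day).
Oona free: 08:45-15:15, 17:45-19:00 (invert busy blocks within the working day).
Vanya free: 09:45-15:00 (invert busy blocks within the working day).
Yara ∩ Beatriz: 08:45-14:00.
Yara ∩ Beatriz ∩ Mei: 09:00-14:00.
Yara ∩ Beatriz ∩ Mei ∩ Oona: 09:00-14:00.
Yara ∩ Beatriz ∩ Mei ∩ Oona ∩ Vanya: 09:45-14:00.
The last common window of at least 90 minutes is 09:45-14:00; a 90-minute meeting can start as late as 12:30 and still end by 14:00.

12:30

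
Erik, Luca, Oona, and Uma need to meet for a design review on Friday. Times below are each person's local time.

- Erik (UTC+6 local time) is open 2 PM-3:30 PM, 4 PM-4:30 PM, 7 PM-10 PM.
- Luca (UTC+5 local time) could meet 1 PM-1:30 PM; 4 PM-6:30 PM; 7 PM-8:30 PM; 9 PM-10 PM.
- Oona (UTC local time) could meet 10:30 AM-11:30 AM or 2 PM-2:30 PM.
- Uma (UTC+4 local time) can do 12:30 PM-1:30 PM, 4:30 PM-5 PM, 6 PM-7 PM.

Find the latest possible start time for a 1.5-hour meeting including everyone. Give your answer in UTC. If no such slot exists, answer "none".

none

Erik in UTC: 08:00-09:30, 10:00-10:30, 13:00-16:00 (subtract 6h to convert from UTC+6).
Luca in UTC: 08:00-08:30, 11:00-13:30, 14:00-15:30, 16:00-17:00 (subtract 5h to convert from UTC+5).
Oona in UTC: 10:30-11:30, 14:00-14:30.
Uma in UTC: 08:30-09:30, 12:30-13:00, 14:00-15:00 (subtract 4h to convert from UTC+4).
Erik ∩ Luca: 08:00-08:30, 13:00-13:30, 14:00-15:30.
Erik ∩ Luca ∩ Oona: 14:00-14:30.
Erik ∩ Luca ∩ Oona ∩ Uma: 14:00-14:30.
So the common availability across everyone is 14:00-14:30.
No common window is at least 90 minutes long.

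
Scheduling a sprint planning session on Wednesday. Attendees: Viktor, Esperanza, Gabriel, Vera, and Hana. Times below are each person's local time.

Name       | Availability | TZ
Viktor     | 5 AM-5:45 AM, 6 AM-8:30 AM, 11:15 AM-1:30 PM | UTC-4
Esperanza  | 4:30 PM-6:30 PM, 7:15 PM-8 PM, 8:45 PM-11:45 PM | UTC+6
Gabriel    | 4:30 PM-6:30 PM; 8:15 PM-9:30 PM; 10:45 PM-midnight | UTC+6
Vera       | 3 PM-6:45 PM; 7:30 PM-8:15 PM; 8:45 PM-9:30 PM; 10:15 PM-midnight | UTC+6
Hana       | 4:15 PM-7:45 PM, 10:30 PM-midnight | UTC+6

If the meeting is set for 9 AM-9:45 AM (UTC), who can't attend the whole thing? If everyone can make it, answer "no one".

Esperanza, Gabriel, Hana

Viktor in UTC: 09:00-09:45, 10:00-12:30, 15:15-17:30 (add 4h to convert from UTC-4).
Esperanza in UTC: 10:30-12:30, 13:15-14:00, 14:45-17:45 (subtract 6h to convert from UTC+6).
Gabriel in UTC: 10:30-12:30, 14:15-15:30, 16:45-18:00 (subtract 6h to convert from UTC+6).
Vera in UTC: 09:00-12:45, 13:30-14:15, 14:45-15:30, 16:15-18:00 (subtract 6h to convert from UTC+6).
Hana in UTC: 10:15-13:45, 16:30-18:00 (subtract 6h to convert from UTC+6).
Viktor: free for 09:00-09:45. Esperanza: not fully free for 09:00-09:45. Gabriel: not fully free for 09:00-09:45. Vera: free for 09:00-09:45. Hana: not fully free for 09:00-09:45.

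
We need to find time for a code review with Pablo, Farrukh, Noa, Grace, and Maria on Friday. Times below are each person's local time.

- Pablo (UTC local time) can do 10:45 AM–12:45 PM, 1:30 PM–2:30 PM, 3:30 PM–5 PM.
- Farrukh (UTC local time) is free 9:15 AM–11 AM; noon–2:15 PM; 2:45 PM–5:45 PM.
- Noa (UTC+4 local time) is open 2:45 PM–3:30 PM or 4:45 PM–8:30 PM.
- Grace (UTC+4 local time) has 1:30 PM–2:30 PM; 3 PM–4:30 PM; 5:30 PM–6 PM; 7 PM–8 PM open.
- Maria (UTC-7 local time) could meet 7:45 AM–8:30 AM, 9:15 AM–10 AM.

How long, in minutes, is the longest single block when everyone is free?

Pablo in UTC: 10:45-12:45, 13:30-14:30, 15:30-17:00.
Farrukh in UTC: 09:15-11:00, 12:00-14:15, 14:45-17:45.
Noa in UTC: 10:45-11:30, 12:45-16:30 (subtract 4h to convert from UTC+4).
Grace in UTC: 09:30-10:30, 11:00-12:30, 13:30-14:00, 15:00-16:00 (subtract 4h to convert from UTC+4).
Maria in UTC: 14:45-15:30, 16:15-17:00 (add 7h to convert from UTC-7).
Pablo ∩ Farrukh: 10:45-11:00, 12:00-12:45, 13:30-14:15, 15:30-17:00.
Pablo ∩ Farrukh ∩ Noa: 10:45-11:00, 13:30-14:15, 15:30-16:30.
Pablo ∩ Farrukh ∩ Noa ∩ Grace: 13:30-14:00, 15:30-16:00.
Pablo ∩ Farrukh ∩ Noa ∩ Grace ∩ Maria: ∅.
There is no time when everyone is free.
No common window exists, so the longest block is 0 minutes.

0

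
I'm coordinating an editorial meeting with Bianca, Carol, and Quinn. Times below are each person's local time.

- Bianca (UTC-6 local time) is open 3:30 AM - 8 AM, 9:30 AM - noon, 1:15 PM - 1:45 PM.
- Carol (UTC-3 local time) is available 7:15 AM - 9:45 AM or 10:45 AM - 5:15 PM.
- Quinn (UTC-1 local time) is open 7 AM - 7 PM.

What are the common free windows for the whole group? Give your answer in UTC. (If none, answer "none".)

10:15-12:45, 13:45-14:00, 15:30-18:00, 19:15-19:45

Bianca in UTC: 09:30-14:00, 15:30-18:00, 19:15-19:45 (add 6h to convert from UTC-6).
Carol in UTC: 10:15-12:45, 13:45-20:15 (add 3h to convert from UTC-3).
Quinn in UTC: 08:00-20:00 (add 1h to convert from UTC-1).
Bianca ∩ Carol: 10:15-12:45, 13:45-14:00, 15:30-18:00, 19:15-19:45.
Bianca ∩ Carol ∩ Quinn: 10:15-12:45, 13:45-14:00, 15:30-18:00, 19:15-19:45.
Those are the intersection windows.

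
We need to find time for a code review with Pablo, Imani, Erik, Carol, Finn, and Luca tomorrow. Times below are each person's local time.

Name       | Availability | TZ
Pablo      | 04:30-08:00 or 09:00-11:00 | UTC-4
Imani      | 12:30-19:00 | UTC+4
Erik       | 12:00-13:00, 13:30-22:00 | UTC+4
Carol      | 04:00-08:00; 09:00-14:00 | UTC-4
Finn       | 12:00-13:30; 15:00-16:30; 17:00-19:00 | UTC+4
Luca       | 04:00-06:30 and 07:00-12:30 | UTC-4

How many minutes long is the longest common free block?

Pablo in UTC: 08:30-12:00, 13:00-15:00 (add 4h to convert from UTC-4).
Imani in UTC: 08:30-15:00 (subtract 4h to convert from UTC+4).
Erik in UTC: 08:00-09:00, 09:30-18:00 (subtract 4h to convert from UTC+4).
Carol in UTC: 08:00-12:00, 13:00-18:00 (add 4h to convert from UTC-4).
Finn in UTC: 08:00-09:30, 11:00-12:30, 13:00-15:00 (subtract 4h to convert from UTC+4).
Luca in UTC: 08:00-10:30, 11:00-16:30 (add 4h to convert from UTC-4).
Pablo ∩ Imani: 08:30-12:00, 13:00-15:00.
Pablo ∩ Imani ∩ Erik: 08:30-09:00, 09:30-12:00, 13:00-15:00.
Pablo ∩ Imani ∩ Erik ∩ Carol: 08:30-09:00, 09:30-12:00, 13:00-15:00.
Pablo ∩ Imani ∩ Erik ∩ Carol ∩ Finn: 08:30-09:00, 11:00-12:00, 13:00-15:00.
Pablo ∩ Imani ∩ Erik ∩ Carol ∩ Finn ∩ Luca: 08:30-09:00, 11:00-12:00, 13:00-15:00.
The longest is 13:00-15:00 at 120 minutes.

120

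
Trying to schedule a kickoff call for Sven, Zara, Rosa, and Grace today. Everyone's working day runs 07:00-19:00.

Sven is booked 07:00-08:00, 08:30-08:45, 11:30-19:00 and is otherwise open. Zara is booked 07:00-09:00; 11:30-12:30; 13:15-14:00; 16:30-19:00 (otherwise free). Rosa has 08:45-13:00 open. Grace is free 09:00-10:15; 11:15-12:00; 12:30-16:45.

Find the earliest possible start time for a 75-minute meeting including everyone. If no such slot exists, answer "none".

09:00

Sven free: 08:00-08:30, 08:45-11:30 (invert busy blocks within the working day).
Zara free: 09:00-11:30, 12:30-13:15, 14:00-16:30 (invert busy blocks within the working day).
Rosa free: 08:45-13:00.
Grace free: 09:00-10:15, 11:15-12:00, 12:30-16:45.
Sven ∩ Zara: 09:00-11:30.
Sven ∩ Zara ∩ Rosa: 09:00-11:30.
Sven ∩ Zara ∩ Rosa ∩ Grace: 09:00-10:15, 11:15-11:30.
The first common window of at least 75 minutes is 09:00-10:15, so the earliest start is 09:00.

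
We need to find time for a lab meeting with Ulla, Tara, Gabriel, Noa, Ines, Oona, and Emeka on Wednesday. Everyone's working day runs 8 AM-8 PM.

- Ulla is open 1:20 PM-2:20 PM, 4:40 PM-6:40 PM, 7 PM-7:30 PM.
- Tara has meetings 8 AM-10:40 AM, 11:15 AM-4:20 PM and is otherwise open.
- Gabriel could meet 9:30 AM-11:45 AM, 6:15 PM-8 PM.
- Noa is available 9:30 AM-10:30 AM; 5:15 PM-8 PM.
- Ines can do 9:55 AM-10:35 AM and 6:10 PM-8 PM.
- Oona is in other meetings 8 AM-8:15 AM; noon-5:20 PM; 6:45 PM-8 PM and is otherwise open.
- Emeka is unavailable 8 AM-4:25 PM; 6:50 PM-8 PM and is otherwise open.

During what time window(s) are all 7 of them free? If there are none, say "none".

Ulla free: 13:20-14:20, 16:40-18:40, 19:00-19:30.
Tara free: 10:40-11:15, 16:20-20:00 (invert busy blocks within the working day).
Gabriel free: 09:30-11:45, 18:15-20:00.
Noa free: 09:30-10:30, 17:15-20:00.
Ines free: 09:55-10:35, 18:10-20:00.
Oona free: 08:15-12:00, 17:20-18:45 (invert busy blocks within the working day).
Emeka free: 16:25-18:50 (invert busy blocks within the working day).
Ulla ∩ Tara: 16:40-18:40, 19:00-19:30.
Ulla ∩ Tara ∩ Gabriel: 18:15-18:40, 19:00-19:30.
Ulla ∩ Tara ∩ Gabriel ∩ Noa: 18:15-18:40, 19:00-19:30.
Ulla ∩ Tara ∩ Gabriel ∩ Noa ∩ Ines: 18:15-18:40, 19:00-19:30.
Ulla ∩ Tara ∩ Gabriel ∩ Noa ∩ Ines ∩ Oona: 18:15-18:40.
Ulla ∩ Tara ∩ Gabriel ∩ Noa ∩ Ines ∩ Oona ∩ Emeka: 18:15-18:40.
So the common availability across everyone is 18:15-18:40.

18:15-18:40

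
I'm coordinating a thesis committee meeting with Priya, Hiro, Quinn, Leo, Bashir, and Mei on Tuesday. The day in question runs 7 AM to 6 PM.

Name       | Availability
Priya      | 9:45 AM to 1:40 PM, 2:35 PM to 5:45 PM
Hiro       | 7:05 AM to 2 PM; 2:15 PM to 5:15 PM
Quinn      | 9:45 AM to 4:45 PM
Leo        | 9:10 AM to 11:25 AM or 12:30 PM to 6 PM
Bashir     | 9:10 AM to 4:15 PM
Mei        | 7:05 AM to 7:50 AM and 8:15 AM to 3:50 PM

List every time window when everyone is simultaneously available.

09:45-11:25, 12:30-13:40, 14:35-15:50

Priya ∩ Hiro: 09:45-13:40, 14:35-17:15.
Priya ∩ Hiro ∩ Quinn: 09:45-13:40, 14:35-16:45.
Priya ∩ Hiro ∩ Quinn ∩ Leo: 09:45-11:25, 12:30-13:40, 14:35-16:45.
Priya ∩ Hiro ∩ Quinn ∩ Leo ∩ Bashir: 09:45-11:25, 12:30-13:40, 14:35-16:15.
Priya ∩ Hiro ∩ Quinn ∩ Leo ∩ Bashir ∩ Mei: 09:45-11:25, 12:30-13:40, 14:35-15:50.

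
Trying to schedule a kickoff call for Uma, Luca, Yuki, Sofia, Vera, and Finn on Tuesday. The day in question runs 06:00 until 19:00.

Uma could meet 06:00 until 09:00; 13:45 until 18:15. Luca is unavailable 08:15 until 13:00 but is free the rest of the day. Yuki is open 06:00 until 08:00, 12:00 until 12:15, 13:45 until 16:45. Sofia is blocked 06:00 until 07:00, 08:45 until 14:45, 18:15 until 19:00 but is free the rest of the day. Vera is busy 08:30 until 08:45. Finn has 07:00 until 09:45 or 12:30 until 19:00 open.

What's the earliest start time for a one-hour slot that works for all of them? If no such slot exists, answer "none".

Uma free: 06:00-09:00, 13:45-18:15.
Luca free: 06:00-08:15, 13:00-19:00 (invert busy blocks within the working day).
Yuki free: 06:00-08:00, 12:00-12:15, 13:45-16:45.
Sofia free: 07:00-08:45, 14:45-18:15 (invert busy blocks within the working day).
Vera free: 06:00-08:30, 08:45-19:00 (invert busy blocks within the working day).
Finn free: 07:00-09:45, 12:30-19:00.
Uma ∩ Luca: 06:00-08:15, 13:45-18:15.
Uma ∩ Luca ∩ Yuki: 06:00-08:00, 13:45-16:45.
Uma ∩ Luca ∩ Yuki ∩ Sofia: 07:00-08:00, 14:45-16:45.
Uma ∩ Luca ∩ Yuki ∩ Sofia ∩ Vera: 07:00-08:00, 14:45-16:45.
Uma ∩ Luca ∩ Yuki ∩ Sofia ∩ Vera ∩ Finn: 07:00-08:00, 14:45-16:45.
The first common window of at least 60 minutes is 07:00-08:00, so the earliest start is 07:00.

07:00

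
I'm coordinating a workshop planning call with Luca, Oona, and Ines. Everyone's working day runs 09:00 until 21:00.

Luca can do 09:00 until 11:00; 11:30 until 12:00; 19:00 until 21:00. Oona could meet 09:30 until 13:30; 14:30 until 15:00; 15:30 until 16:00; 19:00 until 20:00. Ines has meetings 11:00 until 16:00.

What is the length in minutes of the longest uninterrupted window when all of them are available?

Luca free: 09:00-11:00, 11:30-12:00, 19:00-21:00.
Oona free: 09:30-13:30, 14:30-15:00, 15:30-16:00, 19:00-20:00.
Ines free: 09:00-11:00, 16:00-21:00 (invert busy blocks within the working day).
Luca ∩ Oona: 09:30-11:00, 11:30-12:00, 19:00-20:00.
Luca ∩ Oona ∩ Ines: 09:30-11:00, 19:00-20:00.
The longest is 09:30-11:00 at 90 minutes.

90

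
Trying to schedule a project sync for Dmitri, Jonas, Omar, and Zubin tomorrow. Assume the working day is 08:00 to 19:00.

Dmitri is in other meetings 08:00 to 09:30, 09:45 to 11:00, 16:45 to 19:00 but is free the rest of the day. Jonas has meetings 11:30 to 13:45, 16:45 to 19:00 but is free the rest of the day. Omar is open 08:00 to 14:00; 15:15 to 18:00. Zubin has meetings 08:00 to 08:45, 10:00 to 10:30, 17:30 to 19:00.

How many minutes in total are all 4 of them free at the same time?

Dmitri free: 09:30-09:45, 11:00-16:45 (invert busy blocks within the working day).
Jonas free: 08:00-11:30, 13:45-16:45 (invert busy blocks within the working day).
Omar free: 08:00-14:00, 15:15-18:00.
Zubin free: 08:45-10:00, 10:30-17:30 (invert busy blocks within the working day).
Dmitri ∩ Jonas: 09:30-09:45, 11:00-11:30, 13:45-16:45.
Dmitri ∩ Jonas ∩ Omar: 09:30-09:45, 11:00-11:30, 13:45-14:00, 15:15-16:45.
Dmitri ∩ Jonas ∩ Omar ∩ Zubin: 09:30-09:45, 11:00-11:30, 13:45-14:00, 15:15-16:45.
Summing the common windows: 15 + 30 + 15 + 90 = 150 minutes.

150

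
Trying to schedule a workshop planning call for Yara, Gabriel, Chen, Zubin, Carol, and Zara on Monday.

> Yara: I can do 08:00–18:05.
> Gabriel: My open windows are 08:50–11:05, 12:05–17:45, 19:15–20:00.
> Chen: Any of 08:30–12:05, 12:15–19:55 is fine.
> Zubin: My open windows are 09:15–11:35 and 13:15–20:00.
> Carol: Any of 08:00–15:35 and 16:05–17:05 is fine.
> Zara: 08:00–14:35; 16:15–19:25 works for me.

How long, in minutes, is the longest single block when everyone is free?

Yara ∩ Gabriel: 08:50-11:05, 12:05-17:45.
Yara ∩ Gabriel ∩ Chen: 08:50-11:05, 12:15-17:45.
Yara ∩ Gabriel ∩ Chen ∩ Zubin: 09:15-11:05, 13:15-17:45.
Yara ∩ Gabriel ∩ Chen ∩ Zubin ∩ Carol: 09:15-11:05, 13:15-15:35, 16:05-17:05.
Yara ∩ Gabriel ∩ Chen ∩ Zubin ∩ Carol ∩ Zara: 09:15-11:05, 13:15-14:35, 16:15-17:05.
The longest is 09:15-11:05 at 110 minutes.

110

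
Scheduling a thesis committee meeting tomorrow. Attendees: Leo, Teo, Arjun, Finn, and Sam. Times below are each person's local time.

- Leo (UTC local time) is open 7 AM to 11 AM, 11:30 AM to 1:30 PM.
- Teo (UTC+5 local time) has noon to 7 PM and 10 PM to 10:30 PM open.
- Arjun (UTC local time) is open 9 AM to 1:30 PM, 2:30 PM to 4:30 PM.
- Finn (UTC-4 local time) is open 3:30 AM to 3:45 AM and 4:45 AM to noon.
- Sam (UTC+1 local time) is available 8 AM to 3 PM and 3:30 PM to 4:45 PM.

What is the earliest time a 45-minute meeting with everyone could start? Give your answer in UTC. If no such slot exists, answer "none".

Leo in UTC: 07:00-11:00, 11:30-13:30.
Teo in UTC: 07:00-14:00, 17:00-17:30 (subtract 5h to convert from UTC+5).
Arjun in UTC: 09:00-13:30, 14:30-16:30.
Finn in UTC: 07:30-07:45, 08:45-16:00 (add 4h to convert from UTC-4).
Sam in UTC: 07:00-14:00, 14:30-15:45 (subtract 1h to convert from UTC+1).
Leo ∩ Teo: 07:00-11:00, 11:30-13:30.
Leo ∩ Teo ∩ Arjun: 09:00-11:00, 11:30-13:30.
Leo ∩ Teo ∩ Arjun ∩ Finn: 09:00-11:00, 11:30-13:30.
Leo ∩ Teo ∩ Arjun ∩ Finn ∩ Sam: 09:00-11:00, 11:30-13:30.
Those are the intersection windows.
The first common window of at least 45 minutes is 09:00-11:00, so the earliest start is 09:00.

09:00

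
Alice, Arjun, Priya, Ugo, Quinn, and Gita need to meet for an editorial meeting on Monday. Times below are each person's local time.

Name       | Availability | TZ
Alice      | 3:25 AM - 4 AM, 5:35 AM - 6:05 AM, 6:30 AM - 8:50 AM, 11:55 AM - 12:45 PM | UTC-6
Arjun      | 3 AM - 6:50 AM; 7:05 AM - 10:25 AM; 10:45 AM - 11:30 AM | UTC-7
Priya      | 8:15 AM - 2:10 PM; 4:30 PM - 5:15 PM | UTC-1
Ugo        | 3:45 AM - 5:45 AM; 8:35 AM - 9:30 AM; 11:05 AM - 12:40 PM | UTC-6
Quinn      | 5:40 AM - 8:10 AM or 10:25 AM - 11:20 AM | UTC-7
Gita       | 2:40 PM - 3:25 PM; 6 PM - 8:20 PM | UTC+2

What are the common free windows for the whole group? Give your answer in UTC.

17:55-18:15

Alice in UTC: 09:25-10:00, 11:35-12:05, 12:30-14:50, 17:55-18:45 (add 6h to convert from UTC-6).
Arjun in UTC: 10:00-13:50, 14:05-17:25, 17:45-18:30 (add 7h to convert from UTC-7).
Priya in UTC: 09:15-15:10, 17:30-18:15 (add 1h to convert from UTC-1).
Ugo in UTC: 09:45-11:45, 14:35-15:30, 17:05-18:40 (add 6h to convert from UTC-6).
Quinn in UTC: 12:40-15:10, 17:25-18:20 (add 7h to convert from UTC-7).
Gita in UTC: 12:40-13:25, 16:00-18:20 (subtract 2h to convert from UTC+2).
Alice ∩ Arjun: 11:35-12:05, 12:30-13:50, 14:05-14:50, 17:55-18:30.
Alice ∩ Arjun ∩ Priya: 11:35-12:05, 12:30-13:50, 14:05-14:50, 17:55-18:15.
Alice ∩ Arjun ∩ Priya ∩ Ugo: 11:35-11:45, 14:35-14:50, 17:55-18:15.
Alice ∩ Arjun ∩ Priya ∩ Ugo ∩ Quinn: 14:35-14:50, 17:55-18:15.
Alice ∩ Arjun ∩ Priya ∩ Ugo ∩ Quinn ∩ Gita: 17:55-18:15.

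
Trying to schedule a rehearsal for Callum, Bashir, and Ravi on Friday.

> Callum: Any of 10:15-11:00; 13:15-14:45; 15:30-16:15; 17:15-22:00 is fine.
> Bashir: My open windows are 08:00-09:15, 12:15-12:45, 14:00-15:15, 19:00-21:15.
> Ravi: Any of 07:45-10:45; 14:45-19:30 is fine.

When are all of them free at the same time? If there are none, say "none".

Callum ∩ Bashir: 14:00-14:45, 19:00-21:15.
Callum ∩ Bashir ∩ Ravi: 19:00-19:30.

19:00-19:30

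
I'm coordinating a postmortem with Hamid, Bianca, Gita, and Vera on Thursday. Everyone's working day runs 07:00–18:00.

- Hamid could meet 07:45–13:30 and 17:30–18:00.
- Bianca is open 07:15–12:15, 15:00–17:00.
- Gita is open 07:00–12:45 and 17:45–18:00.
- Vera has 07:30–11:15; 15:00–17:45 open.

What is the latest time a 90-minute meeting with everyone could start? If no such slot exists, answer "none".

09:45

Hamid ∩ Bianca: 07:45-12:15.
Hamid ∩ Bianca ∩ Gita: 07:45-12:15.
Hamid ∩ Bianca ∩ Gita ∩ Vera: 07:45-11:15.
The last common window of at least 90 minutes is 07:45-11:15; a 90-minute meeting can start as late as 09:45 and still end by 11:15.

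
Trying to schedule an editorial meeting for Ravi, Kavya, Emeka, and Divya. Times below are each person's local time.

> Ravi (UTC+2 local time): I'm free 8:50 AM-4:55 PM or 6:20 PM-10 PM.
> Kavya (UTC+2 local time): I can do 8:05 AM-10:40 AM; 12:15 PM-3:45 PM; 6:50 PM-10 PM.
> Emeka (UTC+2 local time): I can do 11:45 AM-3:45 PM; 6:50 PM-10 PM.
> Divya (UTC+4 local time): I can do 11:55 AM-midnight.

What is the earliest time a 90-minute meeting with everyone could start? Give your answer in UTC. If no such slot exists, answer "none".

10:15

Ravi in UTC: 06:50-14:55, 16:20-20:00 (subtract 2h to convert from UTC+2).
Kavya in UTC: 06:05-08:40, 10:15-13:45, 16:50-20:00 (subtract 2h to convert from UTC+2).
Emeka in UTC: 09:45-13:45, 16:50-20:00 (subtract 2h to convert from UTC+2).
Divya in UTC: 07:55-20:00 (subtract 4h to convert from UTC+4).
Ravi ∩ Kavya: 06:50-08:40, 10:15-13:45, 16:50-20:00.
Ravi ∩ Kavya ∩ Emeka: 10:15-13:45, 16:50-20:00.
Ravi ∩ Kavya ∩ Emeka ∩ Divya: 10:15-13:45, 16:50-20:00.
Those are the intersection windows.
The first common window of at least 90 minutes is 10:15-13:45, so the earliest start is 10:15.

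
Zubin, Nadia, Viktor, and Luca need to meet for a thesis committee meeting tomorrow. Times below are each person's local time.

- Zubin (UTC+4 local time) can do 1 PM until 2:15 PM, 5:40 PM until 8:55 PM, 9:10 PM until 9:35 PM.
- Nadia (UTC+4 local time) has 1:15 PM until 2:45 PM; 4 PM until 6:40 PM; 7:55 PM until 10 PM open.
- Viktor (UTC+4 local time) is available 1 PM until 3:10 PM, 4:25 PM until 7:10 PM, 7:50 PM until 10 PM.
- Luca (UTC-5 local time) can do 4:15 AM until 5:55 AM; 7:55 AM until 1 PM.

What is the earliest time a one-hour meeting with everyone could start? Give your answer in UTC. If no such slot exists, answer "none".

09:15

Zubin in UTC: 09:00-10:15, 13:40-16:55, 17:10-17:35 (subtract 4h to convert from UTC+4).
Nadia in UTC: 09:15-10:45, 12:00-14:40, 15:55-18:00 (subtract 4h to convert from UTC+4).
Viktor in UTC: 09:00-11:10, 12:25-15:10, 15:50-18:00 (subtract 4h to convert from UTC+4).
Luca in UTC: 09:15-10:55, 12:55-18:00 (add 5h to convert from UTC-5).
Zubin ∩ Nadia: 09:15-10:15, 13:40-14:40, 15:55-16:55, 17:10-17:35.
Zubin ∩ Nadia ∩ Viktor: 09:15-10:15, 13:40-14:40, 15:55-16:55, 17:10-17:35.
Zubin ∩ Nadia ∩ Viktor ∩ Luca: 09:15-10:15, 13:40-14:40, 15:55-16:55, 17:10-17:35.
Those are the intersection windows.
The first common window of at least 60 minutes is 09:15-10:15, so the earliest start is 09:15.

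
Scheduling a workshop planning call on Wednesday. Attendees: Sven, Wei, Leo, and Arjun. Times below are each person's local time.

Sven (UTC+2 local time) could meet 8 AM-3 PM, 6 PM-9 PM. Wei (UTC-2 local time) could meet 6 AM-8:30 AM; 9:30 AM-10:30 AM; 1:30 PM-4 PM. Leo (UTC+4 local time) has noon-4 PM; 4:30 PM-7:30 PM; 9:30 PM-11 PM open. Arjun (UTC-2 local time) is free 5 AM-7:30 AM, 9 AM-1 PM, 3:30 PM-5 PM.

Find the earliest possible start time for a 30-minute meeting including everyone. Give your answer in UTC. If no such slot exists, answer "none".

Sven in UTC: 06:00-13:00, 16:00-19:00 (subtract 2h to convert from UTC+2).
Wei in UTC: 08:00-10:30, 11:30-12:30, 15:30-18:00 (add 2h to convert from UTC-2).
Leo in UTC: 08:00-12:00, 12:30-15:30, 17:30-19:00 (subtract 4h to convert from UTC+4).
Arjun in UTC: 07:00-09:30, 11:00-15:00, 17:30-19:00 (add 2h to convert from UTC-2).
Sven ∩ Wei: 08:00-10:30, 11:30-12:30, 16:00-18:00.
Sven ∩ Wei ∩ Leo: 08:00-10:30, 11:30-12:00, 17:30-18:00.
Sven ∩ Wei ∩ Leo ∩ Arjun: 08:00-09:30, 11:30-12:00, 17:30-18:00.
The first common window of at least 30 minutes is 08:00-09:30, so the earliest start is 08:00.

08:00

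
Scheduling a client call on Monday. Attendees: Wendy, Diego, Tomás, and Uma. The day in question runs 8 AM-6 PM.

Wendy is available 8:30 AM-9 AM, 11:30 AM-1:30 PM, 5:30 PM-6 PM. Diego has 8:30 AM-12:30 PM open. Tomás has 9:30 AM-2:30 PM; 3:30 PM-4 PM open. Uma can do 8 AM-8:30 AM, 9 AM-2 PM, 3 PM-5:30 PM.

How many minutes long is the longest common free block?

Wendy ∩ Diego: 08:30-09:00, 11:30-12:30.
Wendy ∩ Diego ∩ Tomás: 11:30-12:30.
Wendy ∩ Diego ∩ Tomás ∩ Uma: 11:30-12:30.
Those are the intersection windows.
The longest is 11:30-12:30 at 60 minutes.

60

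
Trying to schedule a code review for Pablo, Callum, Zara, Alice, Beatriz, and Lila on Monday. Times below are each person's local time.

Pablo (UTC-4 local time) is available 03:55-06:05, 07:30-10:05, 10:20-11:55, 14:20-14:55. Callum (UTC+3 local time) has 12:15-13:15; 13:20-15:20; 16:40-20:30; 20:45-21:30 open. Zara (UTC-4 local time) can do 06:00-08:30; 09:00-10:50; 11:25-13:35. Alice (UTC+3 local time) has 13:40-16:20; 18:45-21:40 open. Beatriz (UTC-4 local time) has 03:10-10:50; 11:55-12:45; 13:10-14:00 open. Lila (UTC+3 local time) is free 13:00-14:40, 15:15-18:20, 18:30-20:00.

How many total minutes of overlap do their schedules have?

Pablo in UTC: 07:55-10:05, 11:30-14:05, 14:20-15:55, 18:20-18:55 (add 4h to convert from UTC-4).
Callum in UTC: 09:15-10:15, 10:20-12:20, 13:40-17:30, 17:45-18:30 (subtract 3h to convert from UTC+3).
Zara in UTC: 10:00-12:30, 13:00-14:50, 15:25-17:35 (add 4h to convert from UTC-4).
Alice in UTC: 10:40-13:20, 15:45-18:40 (subtract 3h to convert from UTC+3).
Beatriz in UTC: 07:10-14:50, 15:55-16:45, 17:10-18:00 (add 4h to convert from UTC-4).
Lila in UTC: 10:00-11:40, 12:15-15:20, 15:30-17:00 (subtract 3h to convert from UTC+3).
Pablo ∩ Callum: 09:15-10:05, 11:30-12:20, 13:40-14:05, 14:20-15:55, 18:20-18:30.
Pablo ∩ Callum ∩ Zara: 10:00-10:05, 11:30-12:20, 13:40-14:05, 14:20-14:50, 15:25-15:55.
Pablo ∩ Callum ∩ Zara ∩ Alice: 11:30-12:20, 15:45-15:55.
Pablo ∩ Callum ∩ Zara ∩ Alice ∩ Beatriz: 11:30-12:20.
Pablo ∩ Callum ∩ Zara ∩ Alice ∩ Beatriz ∩ Lila: 11:30-11:40, 12:15-12:20.
Those are the intersection windows.
Summing the common windows: 10 + 5 = 15 minutes.

15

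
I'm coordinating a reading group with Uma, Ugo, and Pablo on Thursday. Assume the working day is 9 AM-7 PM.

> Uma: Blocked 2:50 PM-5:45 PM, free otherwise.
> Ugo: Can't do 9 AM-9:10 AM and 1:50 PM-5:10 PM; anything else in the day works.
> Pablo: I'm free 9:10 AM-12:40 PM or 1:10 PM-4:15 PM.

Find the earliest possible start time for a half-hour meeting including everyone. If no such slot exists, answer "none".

09:10

Uma free: 09:00-14:50, 17:45-19:00 (invert busy blocks within the working day).
Ugo free: 09:10-13:50, 17:10-19:00 (invert busy blocks within the working day).
Pablo free: 09:10-12:40, 13:10-16:15.
Uma ∩ Ugo: 09:10-13:50, 17:45-19:00.
Uma ∩ Ugo ∩ Pablo: 09:10-12:40, 13:10-13:50.
So the common availability across everyone is 09:10-12:40, 13:10-13:50.
The first common window of at least 30 minutes is 09:10-12:40, so the earliest start is 09:10.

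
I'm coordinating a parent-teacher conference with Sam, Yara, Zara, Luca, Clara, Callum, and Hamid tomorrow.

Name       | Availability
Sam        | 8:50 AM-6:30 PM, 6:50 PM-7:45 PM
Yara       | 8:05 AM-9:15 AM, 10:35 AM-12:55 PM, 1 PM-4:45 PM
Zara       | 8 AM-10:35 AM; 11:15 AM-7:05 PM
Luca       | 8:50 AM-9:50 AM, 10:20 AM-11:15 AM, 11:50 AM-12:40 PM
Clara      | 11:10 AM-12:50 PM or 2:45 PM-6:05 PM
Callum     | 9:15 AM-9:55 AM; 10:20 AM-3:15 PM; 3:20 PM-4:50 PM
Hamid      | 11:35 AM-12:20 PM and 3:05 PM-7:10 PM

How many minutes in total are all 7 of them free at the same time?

Sam ∩ Yara: 08:50-09:15, 10:35-12:55, 13:00-16:45.
Sam ∩ Yara ∩ Zara: 08:50-09:15, 11:15-12:55, 13:00-16:45.
Sam ∩ Yara ∩ Zara ∩ Luca: 08:50-09:15, 11:50-12:40.
Sam ∩ Yara ∩ Zara ∩ Luca ∩ Clara: 11:50-12:40.
Sam ∩ Yara ∩ Zara ∩ Luca ∩ Clara ∩ Callum: 11:50-12:40.
Sam ∩ Yara ∩ Zara ∩ Luca ∩ Clara ∩ Callum ∩ Hamid: 11:50-12:20.
That's a single block of 30 minutes.

30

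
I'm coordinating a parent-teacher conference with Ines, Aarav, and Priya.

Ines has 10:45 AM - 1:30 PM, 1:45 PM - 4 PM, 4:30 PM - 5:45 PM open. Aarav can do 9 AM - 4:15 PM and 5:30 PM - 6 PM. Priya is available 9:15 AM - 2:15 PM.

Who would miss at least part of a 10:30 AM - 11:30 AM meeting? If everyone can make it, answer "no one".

Ines

Ines: not fully free for 10:30-11:30. Aarav: free for 10:30-11:30. Priya: free for 10:30-11:30.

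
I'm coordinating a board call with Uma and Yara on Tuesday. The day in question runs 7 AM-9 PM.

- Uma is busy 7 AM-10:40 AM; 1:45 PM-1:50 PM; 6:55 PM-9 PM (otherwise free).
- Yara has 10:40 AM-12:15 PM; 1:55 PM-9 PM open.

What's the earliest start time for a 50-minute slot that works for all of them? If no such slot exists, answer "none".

Uma free: 10:40-13:45, 13:50-18:55 (invert busy blocks within the working day).
Yara free: 10:40-12:15, 13:55-21:00.
Uma ∩ Yara: 10:40-12:15, 13:55-18:55.
Those are the intersection windows.
The first common window of at least 50 minutes is 10:40-12:15, so the earliest start is 10:40.

10:40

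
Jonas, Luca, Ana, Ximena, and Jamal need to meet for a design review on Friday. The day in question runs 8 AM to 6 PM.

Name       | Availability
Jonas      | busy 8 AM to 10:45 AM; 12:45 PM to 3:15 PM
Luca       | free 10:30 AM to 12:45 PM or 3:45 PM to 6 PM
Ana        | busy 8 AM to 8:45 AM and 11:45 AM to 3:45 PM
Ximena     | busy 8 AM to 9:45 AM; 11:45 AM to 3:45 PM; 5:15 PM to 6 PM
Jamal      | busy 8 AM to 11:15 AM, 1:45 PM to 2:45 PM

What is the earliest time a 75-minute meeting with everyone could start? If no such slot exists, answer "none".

Jonas free: 10:45-12:45, 15:15-18:00 (invert busy blocks within the working day).
Luca free: 10:30-12:45, 15:45-18:00.
Ana free: 08:45-11:45, 15:45-18:00 (invert busy blocks within the working day).
Ximena free: 09:45-11:45, 15:45-17:15 (invert busy blocks within the working day).
Jamal free: 11:15-13:45, 14:45-18:00 (invert busy blocks within the working day).
Jonas ∩ Luca: 10:45-12:45, 15:45-18:00.
Jonas ∩ Luca ∩ Ana: 10:45-11:45, 15:45-18:00.
Jonas ∩ Luca ∩ Ana ∩ Ximena: 10:45-11:45, 15:45-17:15.
Jonas ∩ Luca ∩ Ana ∩ Ximena ∩ Jamal: 11:15-11:45, 15:45-17:15.
The first common window of at least 75 minutes is 15:45-17:15, so the earliest start is 15:45.

15:45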